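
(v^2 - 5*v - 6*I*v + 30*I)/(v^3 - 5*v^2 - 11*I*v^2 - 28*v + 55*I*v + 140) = (v - 6*I)/(v^2 - 11*I*v - 28)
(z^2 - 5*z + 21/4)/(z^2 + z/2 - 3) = (z - 7/2)/(z + 2)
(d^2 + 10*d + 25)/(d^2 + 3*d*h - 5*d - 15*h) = (d^2 + 10*d + 25)/(d^2 + 3*d*h - 5*d - 15*h)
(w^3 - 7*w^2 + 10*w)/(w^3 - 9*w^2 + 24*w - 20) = w/(w - 2)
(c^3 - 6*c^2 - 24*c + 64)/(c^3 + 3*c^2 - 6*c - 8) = (c - 8)/(c + 1)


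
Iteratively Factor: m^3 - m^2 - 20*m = (m)*(m^2 - m - 20) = m*(m - 5)*(m + 4)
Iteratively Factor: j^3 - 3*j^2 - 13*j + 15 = (j - 5)*(j^2 + 2*j - 3) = (j - 5)*(j - 1)*(j + 3)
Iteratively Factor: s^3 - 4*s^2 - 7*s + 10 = (s + 2)*(s^2 - 6*s + 5) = (s - 5)*(s + 2)*(s - 1)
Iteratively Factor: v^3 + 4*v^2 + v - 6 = (v + 3)*(v^2 + v - 2) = (v - 1)*(v + 3)*(v + 2)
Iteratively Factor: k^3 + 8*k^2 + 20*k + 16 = (k + 4)*(k^2 + 4*k + 4) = (k + 2)*(k + 4)*(k + 2)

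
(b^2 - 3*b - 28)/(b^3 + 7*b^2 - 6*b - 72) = (b - 7)/(b^2 + 3*b - 18)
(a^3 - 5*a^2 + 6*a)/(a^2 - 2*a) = a - 3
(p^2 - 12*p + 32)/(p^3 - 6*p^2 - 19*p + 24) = (p - 4)/(p^2 + 2*p - 3)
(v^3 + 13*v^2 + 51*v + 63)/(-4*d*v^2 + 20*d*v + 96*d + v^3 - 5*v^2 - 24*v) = (v^2 + 10*v + 21)/(-4*d*v + 32*d + v^2 - 8*v)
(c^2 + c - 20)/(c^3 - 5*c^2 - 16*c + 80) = (c + 5)/(c^2 - c - 20)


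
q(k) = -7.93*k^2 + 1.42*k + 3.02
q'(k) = 1.42 - 15.86*k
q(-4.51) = -164.68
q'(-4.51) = 72.95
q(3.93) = -113.88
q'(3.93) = -60.91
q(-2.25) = -40.32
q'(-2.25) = 37.10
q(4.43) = -146.31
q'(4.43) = -68.84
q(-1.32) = -12.67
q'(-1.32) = 22.36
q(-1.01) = -6.50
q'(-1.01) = 17.44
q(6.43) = -315.71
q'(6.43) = -100.56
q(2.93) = -60.90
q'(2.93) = -45.05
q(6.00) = -273.94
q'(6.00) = -93.74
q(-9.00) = -652.09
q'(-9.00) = 144.16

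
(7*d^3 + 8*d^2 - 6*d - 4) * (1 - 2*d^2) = -14*d^5 - 16*d^4 + 19*d^3 + 16*d^2 - 6*d - 4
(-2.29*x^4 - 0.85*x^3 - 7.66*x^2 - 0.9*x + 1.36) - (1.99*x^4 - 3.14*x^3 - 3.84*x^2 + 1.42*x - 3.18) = -4.28*x^4 + 2.29*x^3 - 3.82*x^2 - 2.32*x + 4.54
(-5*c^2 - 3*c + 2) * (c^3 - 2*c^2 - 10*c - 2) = -5*c^5 + 7*c^4 + 58*c^3 + 36*c^2 - 14*c - 4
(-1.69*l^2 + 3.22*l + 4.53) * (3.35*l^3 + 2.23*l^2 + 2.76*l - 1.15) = -5.6615*l^5 + 7.0183*l^4 + 17.6917*l^3 + 20.9326*l^2 + 8.7998*l - 5.2095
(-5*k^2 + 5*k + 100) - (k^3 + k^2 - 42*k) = -k^3 - 6*k^2 + 47*k + 100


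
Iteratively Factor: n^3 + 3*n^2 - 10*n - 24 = (n + 2)*(n^2 + n - 12) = (n - 3)*(n + 2)*(n + 4)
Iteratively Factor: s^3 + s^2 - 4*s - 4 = (s - 2)*(s^2 + 3*s + 2) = (s - 2)*(s + 2)*(s + 1)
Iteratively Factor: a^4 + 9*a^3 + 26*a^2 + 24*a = (a)*(a^3 + 9*a^2 + 26*a + 24) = a*(a + 3)*(a^2 + 6*a + 8) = a*(a + 3)*(a + 4)*(a + 2)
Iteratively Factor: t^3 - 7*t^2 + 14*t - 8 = (t - 4)*(t^2 - 3*t + 2) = (t - 4)*(t - 2)*(t - 1)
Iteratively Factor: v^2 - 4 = (v + 2)*(v - 2)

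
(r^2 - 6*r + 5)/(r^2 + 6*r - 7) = (r - 5)/(r + 7)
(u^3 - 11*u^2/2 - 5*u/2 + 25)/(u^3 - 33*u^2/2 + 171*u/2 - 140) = (2*u^2 - u - 10)/(2*u^2 - 23*u + 56)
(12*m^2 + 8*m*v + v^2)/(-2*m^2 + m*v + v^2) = (6*m + v)/(-m + v)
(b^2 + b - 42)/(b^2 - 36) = (b + 7)/(b + 6)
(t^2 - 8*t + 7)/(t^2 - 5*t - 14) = (t - 1)/(t + 2)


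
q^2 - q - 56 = (q - 8)*(q + 7)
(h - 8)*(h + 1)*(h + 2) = h^3 - 5*h^2 - 22*h - 16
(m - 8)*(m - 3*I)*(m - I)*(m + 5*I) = m^4 - 8*m^3 + I*m^3 + 17*m^2 - 8*I*m^2 - 136*m - 15*I*m + 120*I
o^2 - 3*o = o*(o - 3)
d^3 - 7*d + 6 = (d - 2)*(d - 1)*(d + 3)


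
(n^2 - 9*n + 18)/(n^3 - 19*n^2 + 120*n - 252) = (n - 3)/(n^2 - 13*n + 42)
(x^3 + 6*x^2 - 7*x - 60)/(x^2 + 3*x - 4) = (x^2 + 2*x - 15)/(x - 1)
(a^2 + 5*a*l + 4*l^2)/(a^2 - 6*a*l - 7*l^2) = (a + 4*l)/(a - 7*l)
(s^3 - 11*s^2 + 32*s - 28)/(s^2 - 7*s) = s - 4 + 4/s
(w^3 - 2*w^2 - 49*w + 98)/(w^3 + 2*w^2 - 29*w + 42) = (w - 7)/(w - 3)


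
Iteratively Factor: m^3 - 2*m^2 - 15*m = (m + 3)*(m^2 - 5*m) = m*(m + 3)*(m - 5)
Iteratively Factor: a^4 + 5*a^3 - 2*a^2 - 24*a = (a + 4)*(a^3 + a^2 - 6*a) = (a + 3)*(a + 4)*(a^2 - 2*a) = (a - 2)*(a + 3)*(a + 4)*(a)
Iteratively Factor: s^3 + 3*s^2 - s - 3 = (s + 3)*(s^2 - 1) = (s + 1)*(s + 3)*(s - 1)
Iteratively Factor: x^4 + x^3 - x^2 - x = (x + 1)*(x^3 - x) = (x + 1)^2*(x^2 - x) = (x - 1)*(x + 1)^2*(x)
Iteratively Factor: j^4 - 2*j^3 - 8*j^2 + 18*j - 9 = (j - 1)*(j^3 - j^2 - 9*j + 9) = (j - 1)*(j + 3)*(j^2 - 4*j + 3) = (j - 3)*(j - 1)*(j + 3)*(j - 1)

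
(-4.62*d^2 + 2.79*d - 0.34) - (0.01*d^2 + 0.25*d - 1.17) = -4.63*d^2 + 2.54*d + 0.83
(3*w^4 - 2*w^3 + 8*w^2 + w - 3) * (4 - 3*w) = -9*w^5 + 18*w^4 - 32*w^3 + 29*w^2 + 13*w - 12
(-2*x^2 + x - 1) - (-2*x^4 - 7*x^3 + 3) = 2*x^4 + 7*x^3 - 2*x^2 + x - 4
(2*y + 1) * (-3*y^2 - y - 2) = -6*y^3 - 5*y^2 - 5*y - 2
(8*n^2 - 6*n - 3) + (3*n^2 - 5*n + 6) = 11*n^2 - 11*n + 3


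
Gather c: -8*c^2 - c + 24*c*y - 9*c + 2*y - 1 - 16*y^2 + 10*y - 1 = -8*c^2 + c*(24*y - 10) - 16*y^2 + 12*y - 2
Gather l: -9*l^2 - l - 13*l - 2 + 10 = -9*l^2 - 14*l + 8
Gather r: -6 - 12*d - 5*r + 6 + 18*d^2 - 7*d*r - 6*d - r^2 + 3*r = 18*d^2 - 18*d - r^2 + r*(-7*d - 2)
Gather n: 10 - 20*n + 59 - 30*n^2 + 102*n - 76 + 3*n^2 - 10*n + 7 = -27*n^2 + 72*n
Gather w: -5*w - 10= -5*w - 10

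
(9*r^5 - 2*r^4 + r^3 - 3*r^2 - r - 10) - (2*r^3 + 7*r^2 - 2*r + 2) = 9*r^5 - 2*r^4 - r^3 - 10*r^2 + r - 12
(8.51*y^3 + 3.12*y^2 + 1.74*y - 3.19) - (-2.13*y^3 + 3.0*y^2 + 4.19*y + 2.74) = 10.64*y^3 + 0.12*y^2 - 2.45*y - 5.93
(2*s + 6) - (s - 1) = s + 7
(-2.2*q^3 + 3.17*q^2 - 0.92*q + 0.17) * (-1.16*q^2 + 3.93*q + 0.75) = 2.552*q^5 - 12.3232*q^4 + 11.8753*q^3 - 1.4353*q^2 - 0.0219*q + 0.1275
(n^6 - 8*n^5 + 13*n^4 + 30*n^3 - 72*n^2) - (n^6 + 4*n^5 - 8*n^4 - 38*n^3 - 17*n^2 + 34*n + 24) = -12*n^5 + 21*n^4 + 68*n^3 - 55*n^2 - 34*n - 24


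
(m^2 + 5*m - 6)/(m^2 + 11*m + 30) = (m - 1)/(m + 5)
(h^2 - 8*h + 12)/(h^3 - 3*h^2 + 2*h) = (h - 6)/(h*(h - 1))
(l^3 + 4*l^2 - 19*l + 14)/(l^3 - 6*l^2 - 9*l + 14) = (l^2 + 5*l - 14)/(l^2 - 5*l - 14)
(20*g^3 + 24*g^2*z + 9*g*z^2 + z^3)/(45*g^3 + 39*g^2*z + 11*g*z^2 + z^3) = (4*g^2 + 4*g*z + z^2)/(9*g^2 + 6*g*z + z^2)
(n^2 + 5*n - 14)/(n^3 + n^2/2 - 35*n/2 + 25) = 2*(n + 7)/(2*n^2 + 5*n - 25)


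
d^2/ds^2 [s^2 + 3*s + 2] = 2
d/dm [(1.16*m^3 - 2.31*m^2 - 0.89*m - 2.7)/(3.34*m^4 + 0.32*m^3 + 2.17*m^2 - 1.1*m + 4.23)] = (-3.8744*m^6 + 15.4308*m^5 + 12.1742*m^4 + 34.0896*m^3 + 21.7847*m^2 - 7.8246*m - 6.7347)/(11.1556*m^8 + 2.1376*m^7 + 14.598*m^6 - 5.9592*m^5 + 32.2613*m^4 - 2.0668*m^3 + 19.5682*m^2 - 9.306*m + 17.8929)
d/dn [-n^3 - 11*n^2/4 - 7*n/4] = -3*n^2 - 11*n/2 - 7/4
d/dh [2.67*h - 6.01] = 2.67000000000000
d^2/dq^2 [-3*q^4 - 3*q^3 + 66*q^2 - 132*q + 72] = -36*q^2 - 18*q + 132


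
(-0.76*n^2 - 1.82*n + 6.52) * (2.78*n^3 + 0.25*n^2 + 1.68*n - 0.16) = -2.1128*n^5 - 5.2496*n^4 + 16.3938*n^3 - 1.306*n^2 + 11.2448*n - 1.0432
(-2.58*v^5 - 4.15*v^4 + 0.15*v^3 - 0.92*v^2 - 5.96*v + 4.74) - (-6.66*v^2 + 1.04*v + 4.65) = -2.58*v^5 - 4.15*v^4 + 0.15*v^3 + 5.74*v^2 - 7.0*v + 0.0899999999999999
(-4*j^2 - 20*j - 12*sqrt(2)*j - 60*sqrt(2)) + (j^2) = -3*j^2 - 20*j - 12*sqrt(2)*j - 60*sqrt(2)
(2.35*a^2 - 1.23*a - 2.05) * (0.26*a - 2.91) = 0.611*a^3 - 7.1583*a^2 + 3.0463*a + 5.9655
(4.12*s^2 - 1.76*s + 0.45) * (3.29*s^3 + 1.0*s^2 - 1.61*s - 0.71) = 13.5548*s^5 - 1.6704*s^4 - 6.9127*s^3 + 0.3584*s^2 + 0.5251*s - 0.3195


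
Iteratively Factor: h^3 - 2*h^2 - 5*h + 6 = (h - 1)*(h^2 - h - 6) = (h - 1)*(h + 2)*(h - 3)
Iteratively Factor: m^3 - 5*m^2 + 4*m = (m - 1)*(m^2 - 4*m) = (m - 4)*(m - 1)*(m)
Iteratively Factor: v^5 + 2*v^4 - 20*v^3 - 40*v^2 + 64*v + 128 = (v + 2)*(v^4 - 20*v^2 + 64) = (v + 2)^2*(v^3 - 2*v^2 - 16*v + 32) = (v - 4)*(v + 2)^2*(v^2 + 2*v - 8) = (v - 4)*(v + 2)^2*(v + 4)*(v - 2)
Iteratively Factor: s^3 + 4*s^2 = (s)*(s^2 + 4*s) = s*(s + 4)*(s)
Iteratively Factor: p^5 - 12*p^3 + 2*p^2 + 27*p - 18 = (p - 1)*(p^4 + p^3 - 11*p^2 - 9*p + 18) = (p - 1)*(p + 2)*(p^3 - p^2 - 9*p + 9) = (p - 1)*(p + 2)*(p + 3)*(p^2 - 4*p + 3) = (p - 3)*(p - 1)*(p + 2)*(p + 3)*(p - 1)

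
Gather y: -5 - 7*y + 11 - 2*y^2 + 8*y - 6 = -2*y^2 + y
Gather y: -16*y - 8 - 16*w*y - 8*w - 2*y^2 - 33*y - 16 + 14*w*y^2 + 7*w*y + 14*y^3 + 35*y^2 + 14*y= -8*w + 14*y^3 + y^2*(14*w + 33) + y*(-9*w - 35) - 24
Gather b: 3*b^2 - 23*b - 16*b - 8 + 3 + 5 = 3*b^2 - 39*b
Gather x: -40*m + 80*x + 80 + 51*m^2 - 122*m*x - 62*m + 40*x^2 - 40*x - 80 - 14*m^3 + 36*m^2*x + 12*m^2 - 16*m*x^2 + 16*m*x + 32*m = -14*m^3 + 63*m^2 - 70*m + x^2*(40 - 16*m) + x*(36*m^2 - 106*m + 40)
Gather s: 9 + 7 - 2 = 14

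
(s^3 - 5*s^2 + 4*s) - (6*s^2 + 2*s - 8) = s^3 - 11*s^2 + 2*s + 8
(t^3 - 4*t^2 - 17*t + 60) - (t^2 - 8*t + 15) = t^3 - 5*t^2 - 9*t + 45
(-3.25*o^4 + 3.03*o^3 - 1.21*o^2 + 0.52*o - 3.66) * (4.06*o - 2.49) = -13.195*o^5 + 20.3943*o^4 - 12.4573*o^3 + 5.1241*o^2 - 16.1544*o + 9.1134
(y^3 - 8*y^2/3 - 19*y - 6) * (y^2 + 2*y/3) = y^5 - 2*y^4 - 187*y^3/9 - 56*y^2/3 - 4*y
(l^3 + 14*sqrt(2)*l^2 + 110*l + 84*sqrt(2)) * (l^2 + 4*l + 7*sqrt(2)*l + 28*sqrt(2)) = l^5 + 4*l^4 + 21*sqrt(2)*l^4 + 84*sqrt(2)*l^3 + 306*l^3 + 854*sqrt(2)*l^2 + 1224*l^2 + 1176*l + 3416*sqrt(2)*l + 4704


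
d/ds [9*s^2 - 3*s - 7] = 18*s - 3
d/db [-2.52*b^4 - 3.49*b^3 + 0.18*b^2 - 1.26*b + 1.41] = -10.08*b^3 - 10.47*b^2 + 0.36*b - 1.26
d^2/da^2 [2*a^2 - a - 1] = 4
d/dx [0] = 0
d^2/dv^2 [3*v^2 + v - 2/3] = 6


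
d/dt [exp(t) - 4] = exp(t)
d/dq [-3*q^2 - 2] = -6*q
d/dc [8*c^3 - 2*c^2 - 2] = 4*c*(6*c - 1)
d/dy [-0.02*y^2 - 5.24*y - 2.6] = -0.04*y - 5.24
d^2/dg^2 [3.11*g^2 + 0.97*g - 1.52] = 6.22000000000000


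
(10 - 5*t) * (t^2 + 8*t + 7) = -5*t^3 - 30*t^2 + 45*t + 70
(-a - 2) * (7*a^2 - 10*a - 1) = -7*a^3 - 4*a^2 + 21*a + 2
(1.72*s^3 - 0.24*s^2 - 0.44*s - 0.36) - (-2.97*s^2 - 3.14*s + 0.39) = 1.72*s^3 + 2.73*s^2 + 2.7*s - 0.75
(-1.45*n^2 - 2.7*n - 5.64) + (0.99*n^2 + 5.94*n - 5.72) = -0.46*n^2 + 3.24*n - 11.36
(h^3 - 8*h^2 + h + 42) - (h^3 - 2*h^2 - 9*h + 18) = -6*h^2 + 10*h + 24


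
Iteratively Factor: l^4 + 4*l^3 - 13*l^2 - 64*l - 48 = (l + 4)*(l^3 - 13*l - 12) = (l + 3)*(l + 4)*(l^2 - 3*l - 4) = (l + 1)*(l + 3)*(l + 4)*(l - 4)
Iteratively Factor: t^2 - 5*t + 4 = (t - 1)*(t - 4)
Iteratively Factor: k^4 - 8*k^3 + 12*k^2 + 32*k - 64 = (k - 4)*(k^3 - 4*k^2 - 4*k + 16) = (k - 4)*(k + 2)*(k^2 - 6*k + 8) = (k - 4)^2*(k + 2)*(k - 2)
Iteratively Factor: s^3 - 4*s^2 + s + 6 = (s - 2)*(s^2 - 2*s - 3) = (s - 2)*(s + 1)*(s - 3)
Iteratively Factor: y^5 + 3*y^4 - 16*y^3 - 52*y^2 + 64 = (y + 2)*(y^4 + y^3 - 18*y^2 - 16*y + 32) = (y - 1)*(y + 2)*(y^3 + 2*y^2 - 16*y - 32) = (y - 4)*(y - 1)*(y + 2)*(y^2 + 6*y + 8) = (y - 4)*(y - 1)*(y + 2)^2*(y + 4)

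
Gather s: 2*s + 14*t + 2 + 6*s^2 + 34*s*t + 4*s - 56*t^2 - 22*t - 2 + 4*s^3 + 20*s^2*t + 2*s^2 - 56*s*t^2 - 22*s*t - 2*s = 4*s^3 + s^2*(20*t + 8) + s*(-56*t^2 + 12*t + 4) - 56*t^2 - 8*t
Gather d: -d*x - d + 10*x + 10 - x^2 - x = d*(-x - 1) - x^2 + 9*x + 10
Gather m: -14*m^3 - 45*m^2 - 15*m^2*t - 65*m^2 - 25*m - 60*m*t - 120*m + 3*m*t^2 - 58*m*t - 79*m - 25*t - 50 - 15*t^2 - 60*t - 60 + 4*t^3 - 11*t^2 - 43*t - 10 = -14*m^3 + m^2*(-15*t - 110) + m*(3*t^2 - 118*t - 224) + 4*t^3 - 26*t^2 - 128*t - 120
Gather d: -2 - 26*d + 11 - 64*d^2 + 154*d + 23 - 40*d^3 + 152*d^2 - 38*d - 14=-40*d^3 + 88*d^2 + 90*d + 18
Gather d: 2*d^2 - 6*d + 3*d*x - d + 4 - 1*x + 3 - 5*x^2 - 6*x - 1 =2*d^2 + d*(3*x - 7) - 5*x^2 - 7*x + 6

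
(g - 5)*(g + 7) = g^2 + 2*g - 35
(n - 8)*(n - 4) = n^2 - 12*n + 32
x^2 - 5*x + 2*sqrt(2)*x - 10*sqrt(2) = (x - 5)*(x + 2*sqrt(2))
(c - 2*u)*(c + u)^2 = c^3 - 3*c*u^2 - 2*u^3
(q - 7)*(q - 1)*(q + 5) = q^3 - 3*q^2 - 33*q + 35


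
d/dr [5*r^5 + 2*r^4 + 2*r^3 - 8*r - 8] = 25*r^4 + 8*r^3 + 6*r^2 - 8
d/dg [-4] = 0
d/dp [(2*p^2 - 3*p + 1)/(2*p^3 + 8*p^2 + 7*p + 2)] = (-4*p^4 + 12*p^3 + 32*p^2 - 8*p - 13)/(4*p^6 + 32*p^5 + 92*p^4 + 120*p^3 + 81*p^2 + 28*p + 4)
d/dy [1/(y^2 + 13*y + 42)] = (-2*y - 13)/(y^2 + 13*y + 42)^2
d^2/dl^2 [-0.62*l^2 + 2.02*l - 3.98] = -1.24000000000000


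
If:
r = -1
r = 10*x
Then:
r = -1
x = -1/10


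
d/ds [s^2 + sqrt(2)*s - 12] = 2*s + sqrt(2)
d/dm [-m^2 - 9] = -2*m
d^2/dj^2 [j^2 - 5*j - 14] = 2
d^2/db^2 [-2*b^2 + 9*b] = -4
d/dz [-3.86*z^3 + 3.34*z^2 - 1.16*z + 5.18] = -11.58*z^2 + 6.68*z - 1.16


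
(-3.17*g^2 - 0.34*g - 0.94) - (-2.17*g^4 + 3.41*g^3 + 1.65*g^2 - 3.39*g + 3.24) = 2.17*g^4 - 3.41*g^3 - 4.82*g^2 + 3.05*g - 4.18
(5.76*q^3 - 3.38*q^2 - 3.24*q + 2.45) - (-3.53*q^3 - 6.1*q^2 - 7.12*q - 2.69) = 9.29*q^3 + 2.72*q^2 + 3.88*q + 5.14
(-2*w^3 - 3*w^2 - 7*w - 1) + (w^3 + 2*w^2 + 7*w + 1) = -w^3 - w^2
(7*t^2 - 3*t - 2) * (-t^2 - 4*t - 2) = -7*t^4 - 25*t^3 + 14*t + 4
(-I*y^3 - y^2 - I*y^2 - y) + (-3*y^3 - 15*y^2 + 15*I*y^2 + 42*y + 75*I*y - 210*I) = -3*y^3 - I*y^3 - 16*y^2 + 14*I*y^2 + 41*y + 75*I*y - 210*I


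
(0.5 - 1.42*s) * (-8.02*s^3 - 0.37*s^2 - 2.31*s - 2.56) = 11.3884*s^4 - 3.4846*s^3 + 3.0952*s^2 + 2.4802*s - 1.28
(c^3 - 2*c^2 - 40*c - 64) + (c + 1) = c^3 - 2*c^2 - 39*c - 63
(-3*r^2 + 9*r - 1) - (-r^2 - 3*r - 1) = -2*r^2 + 12*r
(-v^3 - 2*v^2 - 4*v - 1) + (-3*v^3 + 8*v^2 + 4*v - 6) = -4*v^3 + 6*v^2 - 7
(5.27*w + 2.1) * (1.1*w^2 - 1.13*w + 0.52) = 5.797*w^3 - 3.6451*w^2 + 0.3674*w + 1.092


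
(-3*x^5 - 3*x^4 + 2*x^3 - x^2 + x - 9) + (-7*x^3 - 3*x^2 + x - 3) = -3*x^5 - 3*x^4 - 5*x^3 - 4*x^2 + 2*x - 12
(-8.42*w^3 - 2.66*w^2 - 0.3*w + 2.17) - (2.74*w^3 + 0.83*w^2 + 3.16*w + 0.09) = -11.16*w^3 - 3.49*w^2 - 3.46*w + 2.08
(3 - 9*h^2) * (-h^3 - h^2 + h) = 9*h^5 + 9*h^4 - 12*h^3 - 3*h^2 + 3*h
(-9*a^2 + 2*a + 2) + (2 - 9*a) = -9*a^2 - 7*a + 4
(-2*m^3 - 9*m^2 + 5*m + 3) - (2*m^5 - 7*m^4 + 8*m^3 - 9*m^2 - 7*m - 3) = -2*m^5 + 7*m^4 - 10*m^3 + 12*m + 6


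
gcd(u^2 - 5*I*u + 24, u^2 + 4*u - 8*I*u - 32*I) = u - 8*I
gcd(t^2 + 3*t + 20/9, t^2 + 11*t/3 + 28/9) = t + 4/3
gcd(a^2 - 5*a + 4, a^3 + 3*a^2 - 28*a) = a - 4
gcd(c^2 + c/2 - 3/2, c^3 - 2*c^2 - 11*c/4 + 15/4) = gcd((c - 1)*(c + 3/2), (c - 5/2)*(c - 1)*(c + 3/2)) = c^2 + c/2 - 3/2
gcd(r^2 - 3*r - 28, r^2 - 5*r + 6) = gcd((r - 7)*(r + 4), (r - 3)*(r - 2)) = 1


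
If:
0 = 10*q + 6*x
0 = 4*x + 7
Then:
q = 21/20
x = -7/4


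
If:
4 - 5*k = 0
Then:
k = 4/5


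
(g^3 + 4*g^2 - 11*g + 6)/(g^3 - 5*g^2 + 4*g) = (g^2 + 5*g - 6)/(g*(g - 4))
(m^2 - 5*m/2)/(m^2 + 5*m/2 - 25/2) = m/(m + 5)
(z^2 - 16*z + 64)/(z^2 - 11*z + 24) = (z - 8)/(z - 3)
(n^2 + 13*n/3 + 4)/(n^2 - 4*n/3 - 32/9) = 3*(n + 3)/(3*n - 8)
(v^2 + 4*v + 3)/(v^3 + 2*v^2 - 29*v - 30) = (v + 3)/(v^2 + v - 30)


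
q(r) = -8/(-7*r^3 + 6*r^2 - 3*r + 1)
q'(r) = -8*(21*r^2 - 12*r + 3)/(-7*r^3 + 6*r^2 - 3*r + 1)^2 = 24*(-7*r^2 + 4*r - 1)/(7*r^3 - 6*r^2 + 3*r - 1)^2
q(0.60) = 52.63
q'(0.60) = -1163.43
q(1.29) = 1.01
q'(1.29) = -2.87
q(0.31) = -18.26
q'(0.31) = -54.12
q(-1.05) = -0.42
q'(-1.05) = -0.87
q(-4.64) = -0.01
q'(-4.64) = -0.01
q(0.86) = 5.02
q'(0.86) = -25.83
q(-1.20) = -0.32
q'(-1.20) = -0.59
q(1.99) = 0.22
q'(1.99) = -0.38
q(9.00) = 0.00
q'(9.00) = 0.00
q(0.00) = -8.00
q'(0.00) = -24.00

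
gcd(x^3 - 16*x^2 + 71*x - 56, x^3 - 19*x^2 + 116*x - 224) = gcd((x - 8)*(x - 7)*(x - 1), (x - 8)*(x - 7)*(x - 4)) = x^2 - 15*x + 56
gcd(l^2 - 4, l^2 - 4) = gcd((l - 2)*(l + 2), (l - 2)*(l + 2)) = l^2 - 4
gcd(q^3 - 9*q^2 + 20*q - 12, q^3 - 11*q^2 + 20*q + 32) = 1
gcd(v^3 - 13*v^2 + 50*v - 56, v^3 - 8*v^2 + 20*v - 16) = v^2 - 6*v + 8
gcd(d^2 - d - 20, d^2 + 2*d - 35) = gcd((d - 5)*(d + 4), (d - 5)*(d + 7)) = d - 5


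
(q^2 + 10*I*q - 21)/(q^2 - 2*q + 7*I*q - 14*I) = (q + 3*I)/(q - 2)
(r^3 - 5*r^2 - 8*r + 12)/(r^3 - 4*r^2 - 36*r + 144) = (r^2 + r - 2)/(r^2 + 2*r - 24)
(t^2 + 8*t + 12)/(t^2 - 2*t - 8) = (t + 6)/(t - 4)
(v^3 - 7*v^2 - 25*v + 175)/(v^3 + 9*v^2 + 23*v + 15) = (v^2 - 12*v + 35)/(v^2 + 4*v + 3)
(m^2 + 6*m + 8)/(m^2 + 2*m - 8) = (m + 2)/(m - 2)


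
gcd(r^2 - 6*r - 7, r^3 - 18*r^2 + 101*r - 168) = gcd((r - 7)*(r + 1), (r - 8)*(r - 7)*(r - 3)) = r - 7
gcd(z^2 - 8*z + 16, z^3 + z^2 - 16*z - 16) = z - 4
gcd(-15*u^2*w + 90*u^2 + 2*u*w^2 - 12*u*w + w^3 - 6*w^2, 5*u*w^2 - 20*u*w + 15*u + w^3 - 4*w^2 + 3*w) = 5*u + w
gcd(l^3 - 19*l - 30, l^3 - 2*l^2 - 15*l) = l^2 - 2*l - 15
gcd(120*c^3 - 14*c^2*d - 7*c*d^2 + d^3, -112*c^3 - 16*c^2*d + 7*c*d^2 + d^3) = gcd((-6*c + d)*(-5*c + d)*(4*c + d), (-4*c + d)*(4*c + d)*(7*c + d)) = 4*c + d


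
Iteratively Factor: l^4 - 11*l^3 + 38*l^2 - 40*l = (l - 2)*(l^3 - 9*l^2 + 20*l) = (l - 5)*(l - 2)*(l^2 - 4*l) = l*(l - 5)*(l - 2)*(l - 4)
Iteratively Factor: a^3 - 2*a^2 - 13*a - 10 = (a - 5)*(a^2 + 3*a + 2) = (a - 5)*(a + 1)*(a + 2)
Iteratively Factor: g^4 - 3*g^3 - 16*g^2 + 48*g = (g)*(g^3 - 3*g^2 - 16*g + 48) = g*(g - 3)*(g^2 - 16) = g*(g - 3)*(g + 4)*(g - 4)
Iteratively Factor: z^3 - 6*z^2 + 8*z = (z - 2)*(z^2 - 4*z) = (z - 4)*(z - 2)*(z)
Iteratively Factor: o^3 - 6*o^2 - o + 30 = (o + 2)*(o^2 - 8*o + 15) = (o - 3)*(o + 2)*(o - 5)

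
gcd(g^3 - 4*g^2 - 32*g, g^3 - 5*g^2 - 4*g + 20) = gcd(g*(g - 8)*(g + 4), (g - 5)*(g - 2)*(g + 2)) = 1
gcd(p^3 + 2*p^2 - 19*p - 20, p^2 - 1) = p + 1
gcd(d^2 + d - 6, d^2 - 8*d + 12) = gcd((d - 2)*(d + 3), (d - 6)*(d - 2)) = d - 2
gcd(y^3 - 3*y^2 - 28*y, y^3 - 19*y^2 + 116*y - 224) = y - 7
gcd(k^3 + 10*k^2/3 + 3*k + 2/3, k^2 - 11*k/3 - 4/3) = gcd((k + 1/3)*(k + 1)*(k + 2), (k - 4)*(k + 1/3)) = k + 1/3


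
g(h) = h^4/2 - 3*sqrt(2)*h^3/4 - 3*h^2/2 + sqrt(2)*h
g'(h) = 2*h^3 - 9*sqrt(2)*h^2/4 - 3*h + sqrt(2)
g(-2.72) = 33.77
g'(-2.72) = -54.21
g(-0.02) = -0.03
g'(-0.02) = 1.47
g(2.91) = 1.13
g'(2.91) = 15.02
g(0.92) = -0.44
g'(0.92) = -2.48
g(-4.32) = 225.55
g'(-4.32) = -206.25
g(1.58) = -2.58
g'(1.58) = -3.38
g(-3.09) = 58.18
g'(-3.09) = -78.70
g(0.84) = -0.25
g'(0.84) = -2.17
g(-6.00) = 814.62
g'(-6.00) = -527.14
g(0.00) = 0.00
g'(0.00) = 1.41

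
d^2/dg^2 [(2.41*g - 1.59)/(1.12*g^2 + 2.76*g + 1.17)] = ((2.24*g + 2.76)*(2.41*g - 1.59)*(4.48*g + 5.52) - (16.1952*g + 9.7416)*(1.12*g^2 + 2.76*g + 1.17))/(1.12*g^2 + 2.76*g + 1.17)^3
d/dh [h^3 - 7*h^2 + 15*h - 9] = 3*h^2 - 14*h + 15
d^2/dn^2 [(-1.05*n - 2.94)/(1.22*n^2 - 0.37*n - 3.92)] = ((1.05*n + 2.94)*(2.44*n - 0.37)*(4.88*n - 0.74) + (7.686*n + 6.3966)*(-1.22*n^2 + 0.37*n + 3.92))/(-1.22*n^2 + 0.37*n + 3.92)^3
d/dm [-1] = 0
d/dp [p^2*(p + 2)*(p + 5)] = p*(4*p^2 + 21*p + 20)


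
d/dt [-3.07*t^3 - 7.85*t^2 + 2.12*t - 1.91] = -9.21*t^2 - 15.7*t + 2.12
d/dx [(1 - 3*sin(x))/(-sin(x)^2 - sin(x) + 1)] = (-3*sin(x)^2 + 2*sin(x) - 2)*cos(x)/(sin(x) - cos(x)^2)^2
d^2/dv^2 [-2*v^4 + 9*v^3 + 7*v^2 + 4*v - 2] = -24*v^2 + 54*v + 14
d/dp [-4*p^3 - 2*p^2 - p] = -12*p^2 - 4*p - 1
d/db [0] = 0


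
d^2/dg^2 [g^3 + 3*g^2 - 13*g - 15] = 6*g + 6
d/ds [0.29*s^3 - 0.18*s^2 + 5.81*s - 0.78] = 0.87*s^2 - 0.36*s + 5.81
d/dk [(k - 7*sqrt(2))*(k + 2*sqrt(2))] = 2*k - 5*sqrt(2)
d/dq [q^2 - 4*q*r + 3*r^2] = 2*q - 4*r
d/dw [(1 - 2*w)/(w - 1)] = (w - 1)^(-2)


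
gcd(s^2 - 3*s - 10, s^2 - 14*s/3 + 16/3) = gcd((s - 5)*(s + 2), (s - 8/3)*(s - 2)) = 1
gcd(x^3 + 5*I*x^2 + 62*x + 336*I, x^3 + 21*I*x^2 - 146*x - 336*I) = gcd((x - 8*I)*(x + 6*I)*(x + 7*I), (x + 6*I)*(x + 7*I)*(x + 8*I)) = x^2 + 13*I*x - 42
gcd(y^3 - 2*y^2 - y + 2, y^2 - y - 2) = y^2 - y - 2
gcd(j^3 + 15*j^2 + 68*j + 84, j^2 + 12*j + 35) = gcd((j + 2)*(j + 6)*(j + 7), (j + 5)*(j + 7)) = j + 7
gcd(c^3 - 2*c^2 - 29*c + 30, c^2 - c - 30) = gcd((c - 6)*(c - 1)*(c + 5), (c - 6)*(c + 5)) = c^2 - c - 30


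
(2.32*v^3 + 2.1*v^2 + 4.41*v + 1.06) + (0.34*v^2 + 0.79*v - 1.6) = 2.32*v^3 + 2.44*v^2 + 5.2*v - 0.54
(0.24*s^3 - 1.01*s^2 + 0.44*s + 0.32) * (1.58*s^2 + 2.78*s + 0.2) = 0.3792*s^5 - 0.9286*s^4 - 2.0646*s^3 + 1.5268*s^2 + 0.9776*s + 0.064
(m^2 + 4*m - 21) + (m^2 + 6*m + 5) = 2*m^2 + 10*m - 16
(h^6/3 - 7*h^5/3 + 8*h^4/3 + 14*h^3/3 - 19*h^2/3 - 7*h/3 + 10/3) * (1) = h^6/3 - 7*h^5/3 + 8*h^4/3 + 14*h^3/3 - 19*h^2/3 - 7*h/3 + 10/3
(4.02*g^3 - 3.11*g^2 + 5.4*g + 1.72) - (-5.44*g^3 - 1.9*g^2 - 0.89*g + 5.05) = 9.46*g^3 - 1.21*g^2 + 6.29*g - 3.33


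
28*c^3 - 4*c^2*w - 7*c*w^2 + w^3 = (-7*c + w)*(-2*c + w)*(2*c + w)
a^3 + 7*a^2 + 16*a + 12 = (a + 2)^2*(a + 3)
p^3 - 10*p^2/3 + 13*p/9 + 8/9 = (p - 8/3)*(p - 1)*(p + 1/3)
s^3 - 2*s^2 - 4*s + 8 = (s - 2)^2*(s + 2)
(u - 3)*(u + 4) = u^2 + u - 12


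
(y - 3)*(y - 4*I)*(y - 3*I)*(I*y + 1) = I*y^4 + 8*y^3 - 3*I*y^3 - 24*y^2 - 19*I*y^2 - 12*y + 57*I*y + 36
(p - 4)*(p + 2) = p^2 - 2*p - 8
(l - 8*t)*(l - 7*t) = l^2 - 15*l*t + 56*t^2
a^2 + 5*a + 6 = (a + 2)*(a + 3)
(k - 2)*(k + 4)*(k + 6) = k^3 + 8*k^2 + 4*k - 48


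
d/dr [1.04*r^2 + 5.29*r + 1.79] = 2.08*r + 5.29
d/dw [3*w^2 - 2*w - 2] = 6*w - 2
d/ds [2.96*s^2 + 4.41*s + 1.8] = 5.92*s + 4.41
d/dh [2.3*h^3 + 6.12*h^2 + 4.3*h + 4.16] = 6.9*h^2 + 12.24*h + 4.3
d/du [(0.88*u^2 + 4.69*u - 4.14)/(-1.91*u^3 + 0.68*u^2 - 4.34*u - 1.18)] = (1.6808*u^4 + 17.9158*u^3 - 30.7306*u^2 + 3.5536*u - 23.5018)/(3.6481*u^6 - 2.5976*u^5 + 17.0412*u^4 - 1.3948*u^3 + 17.2308*u^2 + 10.2424*u + 1.3924)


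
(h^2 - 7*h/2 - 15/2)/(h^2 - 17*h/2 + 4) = (2*h^2 - 7*h - 15)/(2*h^2 - 17*h + 8)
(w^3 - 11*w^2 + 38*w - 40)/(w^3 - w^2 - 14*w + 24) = (w^2 - 9*w + 20)/(w^2 + w - 12)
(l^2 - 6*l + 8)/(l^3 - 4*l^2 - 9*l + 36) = (l - 2)/(l^2 - 9)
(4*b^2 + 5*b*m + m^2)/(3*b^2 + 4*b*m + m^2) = (4*b + m)/(3*b + m)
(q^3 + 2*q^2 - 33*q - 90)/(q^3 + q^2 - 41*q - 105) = (q - 6)/(q - 7)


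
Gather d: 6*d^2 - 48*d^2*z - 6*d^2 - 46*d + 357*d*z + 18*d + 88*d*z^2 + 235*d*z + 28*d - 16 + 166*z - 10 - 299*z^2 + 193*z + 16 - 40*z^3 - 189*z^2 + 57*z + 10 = -48*d^2*z + d*(88*z^2 + 592*z) - 40*z^3 - 488*z^2 + 416*z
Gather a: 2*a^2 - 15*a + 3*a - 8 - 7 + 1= 2*a^2 - 12*a - 14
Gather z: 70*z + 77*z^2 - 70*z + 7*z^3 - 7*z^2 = 7*z^3 + 70*z^2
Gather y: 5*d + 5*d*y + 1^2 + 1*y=5*d + y*(5*d + 1) + 1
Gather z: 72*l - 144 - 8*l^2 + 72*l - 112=-8*l^2 + 144*l - 256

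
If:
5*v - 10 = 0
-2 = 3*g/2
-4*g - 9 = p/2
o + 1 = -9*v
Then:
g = -4/3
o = -19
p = -22/3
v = 2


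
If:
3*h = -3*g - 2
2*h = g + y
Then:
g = -y/3 - 4/9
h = y/3 - 2/9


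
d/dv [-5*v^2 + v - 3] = 1 - 10*v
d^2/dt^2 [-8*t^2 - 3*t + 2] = -16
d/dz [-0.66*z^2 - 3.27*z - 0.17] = -1.32*z - 3.27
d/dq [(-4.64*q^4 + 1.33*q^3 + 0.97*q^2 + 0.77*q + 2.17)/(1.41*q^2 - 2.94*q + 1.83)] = (-13.0848*q^5 + 42.8001*q^4 - 41.7852*q^3 + 3.3642*q^2 - 2.5692*q + 7.7889)/(1.9881*q^4 - 8.2908*q^3 + 13.8042*q^2 - 10.7604*q + 3.3489)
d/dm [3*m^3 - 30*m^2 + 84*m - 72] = 9*m^2 - 60*m + 84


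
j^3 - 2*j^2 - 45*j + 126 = (j - 6)*(j - 3)*(j + 7)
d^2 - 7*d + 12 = (d - 4)*(d - 3)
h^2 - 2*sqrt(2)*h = h*(h - 2*sqrt(2))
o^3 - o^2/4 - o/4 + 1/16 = (o - 1/2)*(o - 1/4)*(o + 1/2)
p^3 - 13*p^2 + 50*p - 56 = (p - 7)*(p - 4)*(p - 2)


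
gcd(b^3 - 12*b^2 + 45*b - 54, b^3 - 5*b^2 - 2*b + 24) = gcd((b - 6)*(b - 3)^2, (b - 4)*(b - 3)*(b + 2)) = b - 3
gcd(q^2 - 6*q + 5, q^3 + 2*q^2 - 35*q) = q - 5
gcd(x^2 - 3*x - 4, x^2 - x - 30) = 1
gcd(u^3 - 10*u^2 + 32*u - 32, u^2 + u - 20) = u - 4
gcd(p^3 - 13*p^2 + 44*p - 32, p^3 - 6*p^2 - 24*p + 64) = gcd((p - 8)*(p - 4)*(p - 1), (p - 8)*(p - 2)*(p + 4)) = p - 8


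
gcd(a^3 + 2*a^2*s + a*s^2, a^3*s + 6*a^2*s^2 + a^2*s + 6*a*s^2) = a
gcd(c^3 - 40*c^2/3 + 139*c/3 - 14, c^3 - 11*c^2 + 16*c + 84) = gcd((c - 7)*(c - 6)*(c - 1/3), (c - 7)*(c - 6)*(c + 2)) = c^2 - 13*c + 42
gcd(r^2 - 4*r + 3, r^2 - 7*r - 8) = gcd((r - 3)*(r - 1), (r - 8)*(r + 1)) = 1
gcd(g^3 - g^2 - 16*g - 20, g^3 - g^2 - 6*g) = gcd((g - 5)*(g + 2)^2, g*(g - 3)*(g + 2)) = g + 2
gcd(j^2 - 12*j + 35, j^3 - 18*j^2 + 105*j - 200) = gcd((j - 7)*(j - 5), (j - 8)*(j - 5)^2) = j - 5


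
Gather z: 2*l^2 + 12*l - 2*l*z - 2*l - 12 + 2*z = 2*l^2 + 10*l + z*(2 - 2*l) - 12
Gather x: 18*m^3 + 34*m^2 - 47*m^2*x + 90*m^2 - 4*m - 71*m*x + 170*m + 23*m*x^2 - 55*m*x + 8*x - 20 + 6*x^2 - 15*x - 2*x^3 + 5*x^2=18*m^3 + 124*m^2 + 166*m - 2*x^3 + x^2*(23*m + 11) + x*(-47*m^2 - 126*m - 7) - 20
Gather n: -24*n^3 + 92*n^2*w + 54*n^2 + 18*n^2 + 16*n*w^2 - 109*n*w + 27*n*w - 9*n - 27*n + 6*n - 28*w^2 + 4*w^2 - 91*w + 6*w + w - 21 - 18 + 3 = -24*n^3 + n^2*(92*w + 72) + n*(16*w^2 - 82*w - 30) - 24*w^2 - 84*w - 36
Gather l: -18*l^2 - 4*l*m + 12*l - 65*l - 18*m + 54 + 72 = -18*l^2 + l*(-4*m - 53) - 18*m + 126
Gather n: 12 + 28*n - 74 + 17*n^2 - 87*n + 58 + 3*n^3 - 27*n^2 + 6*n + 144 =3*n^3 - 10*n^2 - 53*n + 140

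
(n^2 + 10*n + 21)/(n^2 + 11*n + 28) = (n + 3)/(n + 4)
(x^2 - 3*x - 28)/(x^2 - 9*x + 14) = (x + 4)/(x - 2)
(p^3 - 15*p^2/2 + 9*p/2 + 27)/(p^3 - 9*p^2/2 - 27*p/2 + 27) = (2*p^2 - 3*p - 9)/(2*p^2 + 3*p - 9)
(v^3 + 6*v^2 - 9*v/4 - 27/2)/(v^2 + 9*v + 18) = (v^2 - 9/4)/(v + 3)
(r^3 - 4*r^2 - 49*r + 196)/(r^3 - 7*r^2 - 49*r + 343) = (r - 4)/(r - 7)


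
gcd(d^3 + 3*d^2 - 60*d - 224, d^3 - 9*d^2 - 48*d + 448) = d^2 - d - 56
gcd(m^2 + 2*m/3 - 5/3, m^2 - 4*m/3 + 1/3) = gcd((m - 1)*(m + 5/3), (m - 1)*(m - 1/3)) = m - 1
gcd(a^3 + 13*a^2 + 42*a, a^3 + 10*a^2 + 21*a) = a^2 + 7*a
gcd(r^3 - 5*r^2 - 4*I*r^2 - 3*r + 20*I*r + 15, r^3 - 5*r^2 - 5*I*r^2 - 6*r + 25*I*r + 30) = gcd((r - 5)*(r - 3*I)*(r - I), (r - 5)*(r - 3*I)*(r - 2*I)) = r^2 + r*(-5 - 3*I) + 15*I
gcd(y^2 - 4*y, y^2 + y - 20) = y - 4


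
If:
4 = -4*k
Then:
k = -1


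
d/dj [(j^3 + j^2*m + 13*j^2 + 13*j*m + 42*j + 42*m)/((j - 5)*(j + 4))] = (j^4 - 2*j^3 - 14*j^2*m - 115*j^2 - 124*j*m - 520*j - 218*m - 840)/(j^4 - 2*j^3 - 39*j^2 + 40*j + 400)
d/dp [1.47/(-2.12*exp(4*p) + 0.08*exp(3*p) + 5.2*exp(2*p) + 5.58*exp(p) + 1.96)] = (12.4656*exp(3*p) - 0.3528*exp(2*p) - 15.288*exp(p) - 8.2026)*exp(p)/(-2.12*exp(4*p) + 0.08*exp(3*p) + 5.2*exp(2*p) + 5.58*exp(p) + 1.96)^2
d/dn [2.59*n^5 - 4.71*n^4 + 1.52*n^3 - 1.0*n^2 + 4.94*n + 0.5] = 12.95*n^4 - 18.84*n^3 + 4.56*n^2 - 2.0*n + 4.94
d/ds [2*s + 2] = 2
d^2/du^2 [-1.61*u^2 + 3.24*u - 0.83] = -3.22000000000000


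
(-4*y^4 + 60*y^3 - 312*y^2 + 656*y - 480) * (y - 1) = -4*y^5 + 64*y^4 - 372*y^3 + 968*y^2 - 1136*y + 480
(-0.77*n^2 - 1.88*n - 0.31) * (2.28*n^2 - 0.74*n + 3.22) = -1.7556*n^4 - 3.7166*n^3 - 1.795*n^2 - 5.8242*n - 0.9982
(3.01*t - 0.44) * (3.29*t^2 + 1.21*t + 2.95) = 9.9029*t^3 + 2.1945*t^2 + 8.3471*t - 1.298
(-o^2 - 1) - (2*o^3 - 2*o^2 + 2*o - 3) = -2*o^3 + o^2 - 2*o + 2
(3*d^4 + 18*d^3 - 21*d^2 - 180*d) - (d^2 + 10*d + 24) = 3*d^4 + 18*d^3 - 22*d^2 - 190*d - 24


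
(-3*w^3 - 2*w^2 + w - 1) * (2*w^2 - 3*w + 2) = -6*w^5 + 5*w^4 + 2*w^3 - 9*w^2 + 5*w - 2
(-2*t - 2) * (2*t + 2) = -4*t^2 - 8*t - 4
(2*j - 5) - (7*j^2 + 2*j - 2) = -7*j^2 - 3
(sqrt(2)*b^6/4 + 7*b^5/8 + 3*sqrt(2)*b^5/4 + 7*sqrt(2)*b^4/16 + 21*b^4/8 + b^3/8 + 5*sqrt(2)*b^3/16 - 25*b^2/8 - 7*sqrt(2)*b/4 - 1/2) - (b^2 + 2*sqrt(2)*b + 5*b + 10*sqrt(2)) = sqrt(2)*b^6/4 + 7*b^5/8 + 3*sqrt(2)*b^5/4 + 7*sqrt(2)*b^4/16 + 21*b^4/8 + b^3/8 + 5*sqrt(2)*b^3/16 - 33*b^2/8 - 15*sqrt(2)*b/4 - 5*b - 10*sqrt(2) - 1/2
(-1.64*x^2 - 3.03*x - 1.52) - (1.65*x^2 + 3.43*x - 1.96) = -3.29*x^2 - 6.46*x + 0.44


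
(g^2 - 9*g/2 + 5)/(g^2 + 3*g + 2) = (g^2 - 9*g/2 + 5)/(g^2 + 3*g + 2)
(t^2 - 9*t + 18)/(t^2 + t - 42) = (t - 3)/(t + 7)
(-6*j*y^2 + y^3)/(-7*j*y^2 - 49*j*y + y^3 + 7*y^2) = y*(6*j - y)/(7*j*y + 49*j - y^2 - 7*y)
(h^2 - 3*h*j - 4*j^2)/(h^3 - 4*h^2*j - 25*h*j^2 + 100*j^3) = (h + j)/(h^2 - 25*j^2)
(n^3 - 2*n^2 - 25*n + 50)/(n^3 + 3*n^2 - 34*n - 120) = (n^2 - 7*n + 10)/(n^2 - 2*n - 24)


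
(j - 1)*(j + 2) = j^2 + j - 2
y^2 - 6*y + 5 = (y - 5)*(y - 1)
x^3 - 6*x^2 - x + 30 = (x - 5)*(x - 3)*(x + 2)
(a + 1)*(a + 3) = a^2 + 4*a + 3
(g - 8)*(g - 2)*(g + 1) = g^3 - 9*g^2 + 6*g + 16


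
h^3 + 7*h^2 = h^2*(h + 7)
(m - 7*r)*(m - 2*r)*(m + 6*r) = m^3 - 3*m^2*r - 40*m*r^2 + 84*r^3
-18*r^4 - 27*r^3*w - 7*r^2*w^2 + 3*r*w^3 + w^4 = (-3*r + w)*(r + w)*(2*r + w)*(3*r + w)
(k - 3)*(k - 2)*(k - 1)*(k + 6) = k^4 - 25*k^2 + 60*k - 36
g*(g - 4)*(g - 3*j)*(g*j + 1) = g^4*j - 3*g^3*j^2 - 4*g^3*j + g^3 + 12*g^2*j^2 - 3*g^2*j - 4*g^2 + 12*g*j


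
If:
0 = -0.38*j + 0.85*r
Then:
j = 2.23684210526316*r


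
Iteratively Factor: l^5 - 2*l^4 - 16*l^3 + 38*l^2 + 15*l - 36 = (l - 1)*(l^4 - l^3 - 17*l^2 + 21*l + 36) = (l - 3)*(l - 1)*(l^3 + 2*l^2 - 11*l - 12) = (l - 3)*(l - 1)*(l + 1)*(l^2 + l - 12) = (l - 3)^2*(l - 1)*(l + 1)*(l + 4)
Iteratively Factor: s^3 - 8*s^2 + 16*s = (s - 4)*(s^2 - 4*s) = s*(s - 4)*(s - 4)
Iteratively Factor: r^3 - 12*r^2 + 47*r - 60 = (r - 4)*(r^2 - 8*r + 15) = (r - 5)*(r - 4)*(r - 3)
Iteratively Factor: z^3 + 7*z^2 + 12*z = (z + 4)*(z^2 + 3*z) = (z + 3)*(z + 4)*(z)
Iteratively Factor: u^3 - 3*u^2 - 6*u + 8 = (u + 2)*(u^2 - 5*u + 4) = (u - 4)*(u + 2)*(u - 1)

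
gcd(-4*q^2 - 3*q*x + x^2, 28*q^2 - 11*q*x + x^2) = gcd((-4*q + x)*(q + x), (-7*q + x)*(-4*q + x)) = -4*q + x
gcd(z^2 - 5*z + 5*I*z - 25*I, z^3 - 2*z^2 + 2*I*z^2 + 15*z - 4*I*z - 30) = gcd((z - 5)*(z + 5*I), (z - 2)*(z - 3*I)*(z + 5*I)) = z + 5*I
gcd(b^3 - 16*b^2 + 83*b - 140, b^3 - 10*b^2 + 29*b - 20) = b^2 - 9*b + 20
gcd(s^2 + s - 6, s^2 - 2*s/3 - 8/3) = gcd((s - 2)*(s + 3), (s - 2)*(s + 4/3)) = s - 2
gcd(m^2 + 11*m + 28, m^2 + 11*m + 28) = m^2 + 11*m + 28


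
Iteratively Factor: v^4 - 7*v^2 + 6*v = (v - 2)*(v^3 + 2*v^2 - 3*v) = (v - 2)*(v + 3)*(v^2 - v) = (v - 2)*(v - 1)*(v + 3)*(v)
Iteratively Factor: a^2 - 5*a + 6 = (a - 3)*(a - 2)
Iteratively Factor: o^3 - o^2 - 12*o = (o)*(o^2 - o - 12) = o*(o + 3)*(o - 4)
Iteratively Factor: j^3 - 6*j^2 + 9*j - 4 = (j - 1)*(j^2 - 5*j + 4) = (j - 4)*(j - 1)*(j - 1)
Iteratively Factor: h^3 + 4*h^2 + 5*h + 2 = (h + 1)*(h^2 + 3*h + 2) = (h + 1)^2*(h + 2)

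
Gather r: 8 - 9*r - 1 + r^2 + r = r^2 - 8*r + 7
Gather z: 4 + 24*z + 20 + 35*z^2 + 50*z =35*z^2 + 74*z + 24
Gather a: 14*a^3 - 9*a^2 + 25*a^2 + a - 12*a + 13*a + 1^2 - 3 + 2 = 14*a^3 + 16*a^2 + 2*a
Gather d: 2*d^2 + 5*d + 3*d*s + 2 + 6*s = 2*d^2 + d*(3*s + 5) + 6*s + 2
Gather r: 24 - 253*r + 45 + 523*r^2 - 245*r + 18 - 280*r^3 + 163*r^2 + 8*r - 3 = -280*r^3 + 686*r^2 - 490*r + 84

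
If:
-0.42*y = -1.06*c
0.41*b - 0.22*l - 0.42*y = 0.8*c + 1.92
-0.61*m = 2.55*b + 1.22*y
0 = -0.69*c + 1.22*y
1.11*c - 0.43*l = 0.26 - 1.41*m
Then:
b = 0.52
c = 0.00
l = -7.76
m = -2.18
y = 0.00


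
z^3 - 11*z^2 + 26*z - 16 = (z - 8)*(z - 2)*(z - 1)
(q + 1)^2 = q^2 + 2*q + 1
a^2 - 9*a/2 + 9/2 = (a - 3)*(a - 3/2)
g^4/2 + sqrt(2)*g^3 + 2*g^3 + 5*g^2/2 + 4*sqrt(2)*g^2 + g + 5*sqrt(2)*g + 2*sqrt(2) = (g/2 + 1)*(g + 1)^2*(g + 2*sqrt(2))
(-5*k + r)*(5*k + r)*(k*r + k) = -25*k^3*r - 25*k^3 + k*r^3 + k*r^2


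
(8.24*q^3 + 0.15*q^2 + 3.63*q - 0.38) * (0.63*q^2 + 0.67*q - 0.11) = 5.1912*q^5 + 5.6153*q^4 + 1.481*q^3 + 2.1762*q^2 - 0.6539*q + 0.0418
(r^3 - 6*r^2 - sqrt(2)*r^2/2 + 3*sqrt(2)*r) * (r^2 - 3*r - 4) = r^5 - 9*r^4 - sqrt(2)*r^4/2 + 9*sqrt(2)*r^3/2 + 14*r^3 - 7*sqrt(2)*r^2 + 24*r^2 - 12*sqrt(2)*r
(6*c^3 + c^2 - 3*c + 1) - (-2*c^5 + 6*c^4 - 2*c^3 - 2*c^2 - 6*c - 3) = 2*c^5 - 6*c^4 + 8*c^3 + 3*c^2 + 3*c + 4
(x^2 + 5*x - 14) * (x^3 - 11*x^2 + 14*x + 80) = x^5 - 6*x^4 - 55*x^3 + 304*x^2 + 204*x - 1120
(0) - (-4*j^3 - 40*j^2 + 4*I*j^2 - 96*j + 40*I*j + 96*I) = 4*j^3 + 40*j^2 - 4*I*j^2 + 96*j - 40*I*j - 96*I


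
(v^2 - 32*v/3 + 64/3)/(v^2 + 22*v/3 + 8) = (3*v^2 - 32*v + 64)/(3*v^2 + 22*v + 24)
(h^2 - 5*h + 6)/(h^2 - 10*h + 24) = (h^2 - 5*h + 6)/(h^2 - 10*h + 24)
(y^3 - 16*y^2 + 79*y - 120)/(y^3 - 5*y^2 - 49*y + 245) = (y^2 - 11*y + 24)/(y^2 - 49)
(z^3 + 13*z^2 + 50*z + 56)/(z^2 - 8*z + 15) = (z^3 + 13*z^2 + 50*z + 56)/(z^2 - 8*z + 15)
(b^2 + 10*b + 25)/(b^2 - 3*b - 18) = (b^2 + 10*b + 25)/(b^2 - 3*b - 18)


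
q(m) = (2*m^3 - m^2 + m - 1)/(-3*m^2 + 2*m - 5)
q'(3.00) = -0.77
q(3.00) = -1.81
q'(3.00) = -0.77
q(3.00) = -1.81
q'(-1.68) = -0.63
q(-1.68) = 0.89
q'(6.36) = -0.69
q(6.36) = -4.22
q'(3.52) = -0.75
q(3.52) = -2.20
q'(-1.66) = -0.62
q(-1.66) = 0.88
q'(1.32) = -0.83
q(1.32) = -0.42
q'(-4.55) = -0.68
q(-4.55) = 2.82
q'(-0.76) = -0.42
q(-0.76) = 0.39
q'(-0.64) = -0.36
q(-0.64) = 0.34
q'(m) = (6*m - 2)*(2*m^3 - m^2 + m - 1)/(-3*m^2 + 2*m - 5)^2 + (6*m^2 - 2*m + 1)/(-3*m^2 + 2*m - 5) = (-6*m^4 + 8*m^3 - 29*m^2 + 4*m - 3)/(9*m^4 - 12*m^3 + 34*m^2 - 20*m + 25)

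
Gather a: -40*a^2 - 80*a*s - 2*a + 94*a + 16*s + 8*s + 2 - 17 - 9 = -40*a^2 + a*(92 - 80*s) + 24*s - 24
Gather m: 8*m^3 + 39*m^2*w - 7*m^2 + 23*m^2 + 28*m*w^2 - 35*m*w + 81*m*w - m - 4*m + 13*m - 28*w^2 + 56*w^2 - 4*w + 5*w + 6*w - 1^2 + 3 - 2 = 8*m^3 + m^2*(39*w + 16) + m*(28*w^2 + 46*w + 8) + 28*w^2 + 7*w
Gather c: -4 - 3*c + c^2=c^2 - 3*c - 4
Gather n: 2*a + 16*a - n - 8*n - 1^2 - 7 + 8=18*a - 9*n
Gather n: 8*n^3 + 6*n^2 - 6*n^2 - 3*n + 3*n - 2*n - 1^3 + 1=8*n^3 - 2*n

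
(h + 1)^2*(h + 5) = h^3 + 7*h^2 + 11*h + 5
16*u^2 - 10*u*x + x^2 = (-8*u + x)*(-2*u + x)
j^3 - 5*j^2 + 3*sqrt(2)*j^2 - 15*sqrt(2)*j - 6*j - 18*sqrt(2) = (j - 6)*(j + 1)*(j + 3*sqrt(2))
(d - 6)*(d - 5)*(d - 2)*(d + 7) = d^4 - 6*d^3 - 39*d^2 + 304*d - 420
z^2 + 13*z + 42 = (z + 6)*(z + 7)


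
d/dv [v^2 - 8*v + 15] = 2*v - 8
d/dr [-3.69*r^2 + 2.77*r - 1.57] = 2.77 - 7.38*r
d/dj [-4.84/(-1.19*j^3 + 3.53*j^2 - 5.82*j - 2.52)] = (-17.2788*j^2 + 34.1704*j - 28.1688)/(1.19*j^3 - 3.53*j^2 + 5.82*j + 2.52)^2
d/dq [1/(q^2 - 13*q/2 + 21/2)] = 2*(13 - 4*q)/(2*q^2 - 13*q + 21)^2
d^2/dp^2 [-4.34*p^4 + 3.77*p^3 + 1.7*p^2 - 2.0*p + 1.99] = -52.08*p^2 + 22.62*p + 3.4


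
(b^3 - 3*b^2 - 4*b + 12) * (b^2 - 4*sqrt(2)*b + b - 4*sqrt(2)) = b^5 - 4*sqrt(2)*b^4 - 2*b^4 - 7*b^3 + 8*sqrt(2)*b^3 + 8*b^2 + 28*sqrt(2)*b^2 - 32*sqrt(2)*b + 12*b - 48*sqrt(2)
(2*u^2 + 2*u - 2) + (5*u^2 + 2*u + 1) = 7*u^2 + 4*u - 1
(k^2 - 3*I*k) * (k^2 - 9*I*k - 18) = k^4 - 12*I*k^3 - 45*k^2 + 54*I*k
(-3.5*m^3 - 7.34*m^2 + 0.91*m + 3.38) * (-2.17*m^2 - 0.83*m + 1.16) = 7.595*m^5 + 18.8328*m^4 + 0.0575000000000001*m^3 - 16.6043*m^2 - 1.7498*m + 3.9208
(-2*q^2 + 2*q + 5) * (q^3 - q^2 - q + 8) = -2*q^5 + 4*q^4 + 5*q^3 - 23*q^2 + 11*q + 40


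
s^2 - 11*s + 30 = (s - 6)*(s - 5)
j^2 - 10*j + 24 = (j - 6)*(j - 4)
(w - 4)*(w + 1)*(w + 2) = w^3 - w^2 - 10*w - 8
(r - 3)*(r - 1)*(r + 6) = r^3 + 2*r^2 - 21*r + 18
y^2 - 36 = (y - 6)*(y + 6)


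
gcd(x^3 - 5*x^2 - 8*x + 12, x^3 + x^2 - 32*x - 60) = x^2 - 4*x - 12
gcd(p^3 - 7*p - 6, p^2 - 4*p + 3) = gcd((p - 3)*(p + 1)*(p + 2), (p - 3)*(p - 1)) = p - 3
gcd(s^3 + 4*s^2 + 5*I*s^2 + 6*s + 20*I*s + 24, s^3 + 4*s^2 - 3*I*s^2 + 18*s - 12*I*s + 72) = s + 4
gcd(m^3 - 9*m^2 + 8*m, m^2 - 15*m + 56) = m - 8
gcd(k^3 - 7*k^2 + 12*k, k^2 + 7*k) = k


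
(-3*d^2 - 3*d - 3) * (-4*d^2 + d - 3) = 12*d^4 + 9*d^3 + 18*d^2 + 6*d + 9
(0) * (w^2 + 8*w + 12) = 0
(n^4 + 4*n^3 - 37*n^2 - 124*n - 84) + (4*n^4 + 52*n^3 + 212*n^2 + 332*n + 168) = 5*n^4 + 56*n^3 + 175*n^2 + 208*n + 84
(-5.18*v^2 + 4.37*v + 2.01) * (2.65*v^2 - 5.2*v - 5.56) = -13.727*v^4 + 38.5165*v^3 + 11.4033*v^2 - 34.7492*v - 11.1756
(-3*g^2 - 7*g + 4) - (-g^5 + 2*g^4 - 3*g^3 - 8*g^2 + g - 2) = g^5 - 2*g^4 + 3*g^3 + 5*g^2 - 8*g + 6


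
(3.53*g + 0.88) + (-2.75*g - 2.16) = 0.78*g - 1.28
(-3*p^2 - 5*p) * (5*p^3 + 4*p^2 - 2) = -15*p^5 - 37*p^4 - 20*p^3 + 6*p^2 + 10*p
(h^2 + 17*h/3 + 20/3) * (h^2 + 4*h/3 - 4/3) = h^4 + 7*h^3 + 116*h^2/9 + 4*h/3 - 80/9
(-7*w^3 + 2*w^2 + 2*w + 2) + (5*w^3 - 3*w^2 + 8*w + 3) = -2*w^3 - w^2 + 10*w + 5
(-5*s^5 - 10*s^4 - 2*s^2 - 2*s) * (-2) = 10*s^5 + 20*s^4 + 4*s^2 + 4*s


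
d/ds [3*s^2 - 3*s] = 6*s - 3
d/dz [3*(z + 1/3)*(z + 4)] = 6*z + 13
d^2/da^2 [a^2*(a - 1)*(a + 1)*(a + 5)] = 20*a^3 + 60*a^2 - 6*a - 10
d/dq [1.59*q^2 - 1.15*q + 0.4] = 3.18*q - 1.15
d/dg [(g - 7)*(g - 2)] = 2*g - 9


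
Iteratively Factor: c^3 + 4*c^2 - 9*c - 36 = (c + 3)*(c^2 + c - 12) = (c - 3)*(c + 3)*(c + 4)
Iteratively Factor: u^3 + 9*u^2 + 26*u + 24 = (u + 4)*(u^2 + 5*u + 6) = (u + 2)*(u + 4)*(u + 3)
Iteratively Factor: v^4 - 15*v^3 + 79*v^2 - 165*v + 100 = (v - 1)*(v^3 - 14*v^2 + 65*v - 100) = (v - 5)*(v - 1)*(v^2 - 9*v + 20) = (v - 5)*(v - 4)*(v - 1)*(v - 5)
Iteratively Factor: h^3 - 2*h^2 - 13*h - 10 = (h + 1)*(h^2 - 3*h - 10) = (h + 1)*(h + 2)*(h - 5)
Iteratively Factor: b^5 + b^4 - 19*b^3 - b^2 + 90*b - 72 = (b - 1)*(b^4 + 2*b^3 - 17*b^2 - 18*b + 72) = (b - 1)*(b + 3)*(b^3 - b^2 - 14*b + 24) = (b - 1)*(b + 3)*(b + 4)*(b^2 - 5*b + 6) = (b - 3)*(b - 1)*(b + 3)*(b + 4)*(b - 2)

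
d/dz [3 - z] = -1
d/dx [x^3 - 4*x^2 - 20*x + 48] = 3*x^2 - 8*x - 20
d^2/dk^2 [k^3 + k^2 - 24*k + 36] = 6*k + 2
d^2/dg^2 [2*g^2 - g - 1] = 4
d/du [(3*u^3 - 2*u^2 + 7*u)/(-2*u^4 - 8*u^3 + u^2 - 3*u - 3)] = (6*u^6 - 8*u^5 + 29*u^4 + 94*u^3 - 28*u^2 + 12*u - 21)/(4*u^8 + 32*u^7 + 60*u^6 - 4*u^5 + 61*u^4 + 42*u^3 + 3*u^2 + 18*u + 9)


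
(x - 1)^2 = x^2 - 2*x + 1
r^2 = r^2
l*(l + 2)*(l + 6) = l^3 + 8*l^2 + 12*l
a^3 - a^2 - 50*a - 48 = (a - 8)*(a + 1)*(a + 6)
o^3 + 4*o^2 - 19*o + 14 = (o - 2)*(o - 1)*(o + 7)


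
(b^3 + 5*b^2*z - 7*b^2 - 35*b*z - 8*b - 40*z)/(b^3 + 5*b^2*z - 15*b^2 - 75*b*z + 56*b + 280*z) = (b + 1)/(b - 7)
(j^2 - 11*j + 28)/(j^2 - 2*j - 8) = (j - 7)/(j + 2)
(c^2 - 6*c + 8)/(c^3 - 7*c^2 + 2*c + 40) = (c - 2)/(c^2 - 3*c - 10)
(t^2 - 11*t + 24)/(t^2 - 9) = (t - 8)/(t + 3)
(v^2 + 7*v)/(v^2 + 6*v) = (v + 7)/(v + 6)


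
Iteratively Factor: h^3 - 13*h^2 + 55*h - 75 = (h - 5)*(h^2 - 8*h + 15) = (h - 5)*(h - 3)*(h - 5)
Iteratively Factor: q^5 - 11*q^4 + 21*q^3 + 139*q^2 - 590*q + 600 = (q + 4)*(q^4 - 15*q^3 + 81*q^2 - 185*q + 150) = (q - 2)*(q + 4)*(q^3 - 13*q^2 + 55*q - 75) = (q - 3)*(q - 2)*(q + 4)*(q^2 - 10*q + 25) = (q - 5)*(q - 3)*(q - 2)*(q + 4)*(q - 5)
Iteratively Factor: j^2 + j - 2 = (j - 1)*(j + 2)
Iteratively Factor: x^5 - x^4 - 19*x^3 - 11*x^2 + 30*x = (x - 5)*(x^4 + 4*x^3 + x^2 - 6*x) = (x - 5)*(x + 3)*(x^3 + x^2 - 2*x) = (x - 5)*(x + 2)*(x + 3)*(x^2 - x) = x*(x - 5)*(x + 2)*(x + 3)*(x - 1)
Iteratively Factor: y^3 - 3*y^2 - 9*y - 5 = (y + 1)*(y^2 - 4*y - 5) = (y + 1)^2*(y - 5)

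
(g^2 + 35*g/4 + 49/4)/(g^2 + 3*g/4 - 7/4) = (g + 7)/(g - 1)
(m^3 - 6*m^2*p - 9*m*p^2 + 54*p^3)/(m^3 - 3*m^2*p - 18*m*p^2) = (m - 3*p)/m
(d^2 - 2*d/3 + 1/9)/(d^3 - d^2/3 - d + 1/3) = (d - 1/3)/(d^2 - 1)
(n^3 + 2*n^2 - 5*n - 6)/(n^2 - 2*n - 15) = (n^2 - n - 2)/(n - 5)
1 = 1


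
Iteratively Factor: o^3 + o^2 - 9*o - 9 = (o + 3)*(o^2 - 2*o - 3) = (o + 1)*(o + 3)*(o - 3)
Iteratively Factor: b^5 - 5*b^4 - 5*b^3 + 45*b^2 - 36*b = (b - 4)*(b^4 - b^3 - 9*b^2 + 9*b) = b*(b - 4)*(b^3 - b^2 - 9*b + 9) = b*(b - 4)*(b + 3)*(b^2 - 4*b + 3) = b*(b - 4)*(b - 3)*(b + 3)*(b - 1)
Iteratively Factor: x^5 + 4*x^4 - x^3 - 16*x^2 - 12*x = (x)*(x^4 + 4*x^3 - x^2 - 16*x - 12) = x*(x + 1)*(x^3 + 3*x^2 - 4*x - 12) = x*(x + 1)*(x + 2)*(x^2 + x - 6) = x*(x - 2)*(x + 1)*(x + 2)*(x + 3)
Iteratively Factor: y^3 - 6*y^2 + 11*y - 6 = (y - 3)*(y^2 - 3*y + 2) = (y - 3)*(y - 1)*(y - 2)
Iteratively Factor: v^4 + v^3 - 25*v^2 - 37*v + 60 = (v - 5)*(v^3 + 6*v^2 + 5*v - 12) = (v - 5)*(v - 1)*(v^2 + 7*v + 12) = (v - 5)*(v - 1)*(v + 3)*(v + 4)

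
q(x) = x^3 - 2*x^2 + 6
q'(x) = 3*x^2 - 4*x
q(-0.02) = 6.00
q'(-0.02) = 0.08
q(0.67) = 5.40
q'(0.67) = -1.33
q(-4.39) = -117.15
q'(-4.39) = 75.38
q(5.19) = 91.93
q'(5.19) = 60.05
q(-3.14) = -44.68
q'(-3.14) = 42.14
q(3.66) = 28.24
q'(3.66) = 25.55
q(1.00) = 5.00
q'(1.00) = -1.00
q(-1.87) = -7.53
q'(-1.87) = 17.97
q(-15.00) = -3819.00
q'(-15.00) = 735.00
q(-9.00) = -885.00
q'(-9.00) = 279.00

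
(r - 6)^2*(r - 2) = r^3 - 14*r^2 + 60*r - 72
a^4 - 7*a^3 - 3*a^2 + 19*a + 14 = (a - 7)*(a - 2)*(a + 1)^2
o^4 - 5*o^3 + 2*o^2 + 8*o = o*(o - 4)*(o - 2)*(o + 1)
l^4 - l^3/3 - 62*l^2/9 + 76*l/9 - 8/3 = (l - 2)*(l - 2/3)^2*(l + 3)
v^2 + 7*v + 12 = (v + 3)*(v + 4)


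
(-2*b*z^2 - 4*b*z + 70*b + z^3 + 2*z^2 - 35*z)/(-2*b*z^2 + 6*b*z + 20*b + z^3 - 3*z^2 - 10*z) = (z + 7)/(z + 2)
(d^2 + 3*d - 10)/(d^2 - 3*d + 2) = (d + 5)/(d - 1)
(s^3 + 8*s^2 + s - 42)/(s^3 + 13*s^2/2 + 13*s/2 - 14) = 2*(s^3 + 8*s^2 + s - 42)/(2*s^3 + 13*s^2 + 13*s - 28)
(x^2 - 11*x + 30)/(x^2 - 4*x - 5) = (x - 6)/(x + 1)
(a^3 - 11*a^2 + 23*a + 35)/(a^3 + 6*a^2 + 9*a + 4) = (a^2 - 12*a + 35)/(a^2 + 5*a + 4)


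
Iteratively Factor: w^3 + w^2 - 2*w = (w)*(w^2 + w - 2) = w*(w + 2)*(w - 1)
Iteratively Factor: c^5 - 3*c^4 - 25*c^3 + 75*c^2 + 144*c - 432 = (c - 3)*(c^4 - 25*c^2 + 144) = (c - 4)*(c - 3)*(c^3 + 4*c^2 - 9*c - 36) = (c - 4)*(c - 3)*(c + 4)*(c^2 - 9) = (c - 4)*(c - 3)^2*(c + 4)*(c + 3)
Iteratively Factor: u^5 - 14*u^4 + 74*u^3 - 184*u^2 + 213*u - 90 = (u - 1)*(u^4 - 13*u^3 + 61*u^2 - 123*u + 90) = (u - 3)*(u - 1)*(u^3 - 10*u^2 + 31*u - 30) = (u - 3)^2*(u - 1)*(u^2 - 7*u + 10) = (u - 5)*(u - 3)^2*(u - 1)*(u - 2)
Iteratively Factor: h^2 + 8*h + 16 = (h + 4)*(h + 4)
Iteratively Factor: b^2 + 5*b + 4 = (b + 1)*(b + 4)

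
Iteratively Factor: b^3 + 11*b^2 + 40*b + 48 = (b + 4)*(b^2 + 7*b + 12) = (b + 3)*(b + 4)*(b + 4)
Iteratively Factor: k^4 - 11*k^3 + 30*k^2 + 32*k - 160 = (k - 4)*(k^3 - 7*k^2 + 2*k + 40) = (k - 5)*(k - 4)*(k^2 - 2*k - 8) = (k - 5)*(k - 4)^2*(k + 2)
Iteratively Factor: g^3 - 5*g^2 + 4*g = (g - 1)*(g^2 - 4*g) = (g - 4)*(g - 1)*(g)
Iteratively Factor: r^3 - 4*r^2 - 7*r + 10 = (r + 2)*(r^2 - 6*r + 5) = (r - 1)*(r + 2)*(r - 5)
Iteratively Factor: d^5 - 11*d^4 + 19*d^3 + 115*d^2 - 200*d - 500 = (d + 2)*(d^4 - 13*d^3 + 45*d^2 + 25*d - 250) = (d + 2)^2*(d^3 - 15*d^2 + 75*d - 125) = (d - 5)*(d + 2)^2*(d^2 - 10*d + 25) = (d - 5)^2*(d + 2)^2*(d - 5)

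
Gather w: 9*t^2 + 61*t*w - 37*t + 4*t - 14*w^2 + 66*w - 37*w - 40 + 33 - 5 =9*t^2 - 33*t - 14*w^2 + w*(61*t + 29) - 12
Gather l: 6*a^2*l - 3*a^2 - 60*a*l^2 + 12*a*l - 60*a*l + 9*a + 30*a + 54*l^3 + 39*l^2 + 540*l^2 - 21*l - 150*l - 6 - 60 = -3*a^2 + 39*a + 54*l^3 + l^2*(579 - 60*a) + l*(6*a^2 - 48*a - 171) - 66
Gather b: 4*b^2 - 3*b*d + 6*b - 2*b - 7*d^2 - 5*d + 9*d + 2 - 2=4*b^2 + b*(4 - 3*d) - 7*d^2 + 4*d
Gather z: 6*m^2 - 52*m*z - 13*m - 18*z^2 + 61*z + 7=6*m^2 - 13*m - 18*z^2 + z*(61 - 52*m) + 7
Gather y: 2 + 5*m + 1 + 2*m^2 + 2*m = 2*m^2 + 7*m + 3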